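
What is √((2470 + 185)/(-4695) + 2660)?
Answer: √260542139/313 ≈ 51.570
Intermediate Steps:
√((2470 + 185)/(-4695) + 2660) = √(2655*(-1/4695) + 2660) = √(-177/313 + 2660) = √(832403/313) = √260542139/313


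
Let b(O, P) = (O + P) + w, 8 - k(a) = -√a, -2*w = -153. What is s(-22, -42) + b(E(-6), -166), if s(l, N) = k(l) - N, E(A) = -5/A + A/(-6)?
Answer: -113/3 + I*√22 ≈ -37.667 + 4.6904*I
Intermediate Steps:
w = 153/2 (w = -½*(-153) = 153/2 ≈ 76.500)
E(A) = -5/A - A/6 (E(A) = -5/A + A*(-⅙) = -5/A - A/6)
k(a) = 8 + √a (k(a) = 8 - (-1)*√a = 8 + √a)
s(l, N) = 8 + √l - N (s(l, N) = (8 + √l) - N = 8 + √l - N)
b(O, P) = 153/2 + O + P (b(O, P) = (O + P) + 153/2 = 153/2 + O + P)
s(-22, -42) + b(E(-6), -166) = (8 + √(-22) - 1*(-42)) + (153/2 + (-5/(-6) - ⅙*(-6)) - 166) = (8 + I*√22 + 42) + (153/2 + (-5*(-⅙) + 1) - 166) = (50 + I*√22) + (153/2 + (⅚ + 1) - 166) = (50 + I*√22) + (153/2 + 11/6 - 166) = (50 + I*√22) - 263/3 = -113/3 + I*√22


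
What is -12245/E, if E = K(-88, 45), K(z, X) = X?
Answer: -2449/9 ≈ -272.11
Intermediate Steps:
E = 45
-12245/E = -12245/45 = -12245*1/45 = -2449/9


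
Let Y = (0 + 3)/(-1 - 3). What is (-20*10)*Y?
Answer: 150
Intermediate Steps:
Y = -¾ (Y = 3/(-4) = 3*(-¼) = -¾ ≈ -0.75000)
(-20*10)*Y = -20*10*(-¾) = -200*(-¾) = 150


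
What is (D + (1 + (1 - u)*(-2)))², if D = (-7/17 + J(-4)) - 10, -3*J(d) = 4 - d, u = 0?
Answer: 515524/2601 ≈ 198.20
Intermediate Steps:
J(d) = -4/3 + d/3 (J(d) = -(4 - d)/3 = -4/3 + d/3)
D = -667/51 (D = (-7/17 + (-4/3 + (⅓)*(-4))) - 10 = (-7*1/17 + (-4/3 - 4/3)) - 10 = (-7/17 - 8/3) - 10 = -157/51 - 10 = -667/51 ≈ -13.078)
(D + (1 + (1 - u)*(-2)))² = (-667/51 + (1 + (1 - 1*0)*(-2)))² = (-667/51 + (1 + (1 + 0)*(-2)))² = (-667/51 + (1 + 1*(-2)))² = (-667/51 + (1 - 2))² = (-667/51 - 1)² = (-718/51)² = 515524/2601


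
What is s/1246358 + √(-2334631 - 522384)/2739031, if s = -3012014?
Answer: -1506007/623179 + I*√2857015/2739031 ≈ -2.4167 + 0.00061711*I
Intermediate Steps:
s/1246358 + √(-2334631 - 522384)/2739031 = -3012014/1246358 + √(-2334631 - 522384)/2739031 = -3012014*1/1246358 + √(-2857015)*(1/2739031) = -1506007/623179 + (I*√2857015)*(1/2739031) = -1506007/623179 + I*√2857015/2739031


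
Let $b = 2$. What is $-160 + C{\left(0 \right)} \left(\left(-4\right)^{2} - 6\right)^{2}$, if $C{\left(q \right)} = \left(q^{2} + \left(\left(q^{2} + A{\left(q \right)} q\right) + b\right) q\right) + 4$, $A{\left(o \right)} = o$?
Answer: $240$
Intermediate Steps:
$C{\left(q \right)} = 4 + q^{2} + q \left(2 + 2 q^{2}\right)$ ($C{\left(q \right)} = \left(q^{2} + \left(\left(q^{2} + q q\right) + 2\right) q\right) + 4 = \left(q^{2} + \left(\left(q^{2} + q^{2}\right) + 2\right) q\right) + 4 = \left(q^{2} + \left(2 q^{2} + 2\right) q\right) + 4 = \left(q^{2} + \left(2 + 2 q^{2}\right) q\right) + 4 = \left(q^{2} + q \left(2 + 2 q^{2}\right)\right) + 4 = 4 + q^{2} + q \left(2 + 2 q^{2}\right)$)
$-160 + C{\left(0 \right)} \left(\left(-4\right)^{2} - 6\right)^{2} = -160 + \left(4 + 0^{2} + 2 \cdot 0 + 2 \cdot 0^{3}\right) \left(\left(-4\right)^{2} - 6\right)^{2} = -160 + \left(4 + 0 + 0 + 2 \cdot 0\right) \left(16 - 6\right)^{2} = -160 + \left(4 + 0 + 0 + 0\right) 10^{2} = -160 + 4 \cdot 100 = -160 + 400 = 240$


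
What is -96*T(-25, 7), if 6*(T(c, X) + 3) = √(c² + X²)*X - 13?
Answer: 496 - 112*√674 ≈ -2411.7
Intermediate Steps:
T(c, X) = -31/6 + X*√(X² + c²)/6 (T(c, X) = -3 + (√(c² + X²)*X - 13)/6 = -3 + (√(X² + c²)*X - 13)/6 = -3 + (X*√(X² + c²) - 13)/6 = -3 + (-13 + X*√(X² + c²))/6 = -3 + (-13/6 + X*√(X² + c²)/6) = -31/6 + X*√(X² + c²)/6)
-96*T(-25, 7) = -96*(-31/6 + (⅙)*7*√(7² + (-25)²)) = -96*(-31/6 + (⅙)*7*√(49 + 625)) = -96*(-31/6 + (⅙)*7*√674) = -96*(-31/6 + 7*√674/6) = 496 - 112*√674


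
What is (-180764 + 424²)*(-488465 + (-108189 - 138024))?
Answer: 725861864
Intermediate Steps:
(-180764 + 424²)*(-488465 + (-108189 - 138024)) = (-180764 + 179776)*(-488465 - 246213) = -988*(-734678) = 725861864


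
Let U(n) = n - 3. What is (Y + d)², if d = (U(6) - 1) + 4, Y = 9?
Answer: 225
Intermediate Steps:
U(n) = -3 + n
d = 6 (d = ((-3 + 6) - 1) + 4 = (3 - 1) + 4 = 2 + 4 = 6)
(Y + d)² = (9 + 6)² = 15² = 225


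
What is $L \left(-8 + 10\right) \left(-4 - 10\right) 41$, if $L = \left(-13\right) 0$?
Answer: $0$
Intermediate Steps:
$L = 0$
$L \left(-8 + 10\right) \left(-4 - 10\right) 41 = 0 \left(-8 + 10\right) \left(-4 - 10\right) 41 = 0 \cdot 2 \left(-14\right) 41 = 0 \left(-28\right) 41 = 0 \cdot 41 = 0$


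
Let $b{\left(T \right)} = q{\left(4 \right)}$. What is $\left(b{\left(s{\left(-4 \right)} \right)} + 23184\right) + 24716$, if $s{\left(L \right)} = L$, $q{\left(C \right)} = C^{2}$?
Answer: $47916$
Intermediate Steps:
$b{\left(T \right)} = 16$ ($b{\left(T \right)} = 4^{2} = 16$)
$\left(b{\left(s{\left(-4 \right)} \right)} + 23184\right) + 24716 = \left(16 + 23184\right) + 24716 = 23200 + 24716 = 47916$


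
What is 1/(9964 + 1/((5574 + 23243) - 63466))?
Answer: 34649/345242635 ≈ 0.00010036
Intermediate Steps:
1/(9964 + 1/((5574 + 23243) - 63466)) = 1/(9964 + 1/(28817 - 63466)) = 1/(9964 + 1/(-34649)) = 1/(9964 - 1/34649) = 1/(345242635/34649) = 34649/345242635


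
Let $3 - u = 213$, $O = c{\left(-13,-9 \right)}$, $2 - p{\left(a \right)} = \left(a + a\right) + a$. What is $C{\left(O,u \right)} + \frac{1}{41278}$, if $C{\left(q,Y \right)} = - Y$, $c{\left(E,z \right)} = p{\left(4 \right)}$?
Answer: $\frac{8668381}{41278} \approx 210.0$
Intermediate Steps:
$p{\left(a \right)} = 2 - 3 a$ ($p{\left(a \right)} = 2 - \left(\left(a + a\right) + a\right) = 2 - \left(2 a + a\right) = 2 - 3 a$)
$c{\left(E,z \right)} = -10$ ($c{\left(E,z \right)} = 2 - 12 = -10$)
$O = -10$
$u = -210$ ($u = 3 - 213 = -210$)
$C{\left(O,u \right)} + \frac{1}{41278} = \left(-1\right) \left(-210\right) + \frac{1}{41278} = 210 + \frac{1}{41278} = \frac{8668381}{41278}$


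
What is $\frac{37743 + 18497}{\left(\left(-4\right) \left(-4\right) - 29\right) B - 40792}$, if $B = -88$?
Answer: $- \frac{3515}{2478} \approx -1.4185$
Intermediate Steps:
$\frac{37743 + 18497}{\left(\left(-4\right) \left(-4\right) - 29\right) B - 40792} = \frac{37743 + 18497}{\left(\left(-4\right) \left(-4\right) - 29\right) \left(-88\right) - 40792} = \frac{56240}{\left(16 - 29\right) \left(-88\right) - 40792} = \frac{56240}{\left(-13\right) \left(-88\right) - 40792} = \frac{56240}{1144 - 40792} = \frac{56240}{-39648} = 56240 \left(- \frac{1}{39648}\right) = - \frac{3515}{2478}$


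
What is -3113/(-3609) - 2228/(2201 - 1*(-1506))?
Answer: 3499039/13378563 ≈ 0.26154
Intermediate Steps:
-3113/(-3609) - 2228/(2201 - 1*(-1506)) = -3113*(-1/3609) - 2228/(2201 + 1506) = 3113/3609 - 2228/3707 = 3499039/13378563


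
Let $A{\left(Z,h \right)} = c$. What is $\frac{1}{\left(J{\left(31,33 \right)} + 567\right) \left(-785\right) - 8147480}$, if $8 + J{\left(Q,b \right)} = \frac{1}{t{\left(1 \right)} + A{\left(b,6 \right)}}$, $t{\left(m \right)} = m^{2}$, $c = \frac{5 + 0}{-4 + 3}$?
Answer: $- \frac{4}{34344395} \approx -1.1647 \cdot 10^{-7}$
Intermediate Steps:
$c = -5$ ($c = \frac{5}{-1} = 5 \left(-1\right) = -5$)
$A{\left(Z,h \right)} = -5$
$J{\left(Q,b \right)} = - \frac{33}{4}$ ($J{\left(Q,b \right)} = -8 + \frac{1}{1^{2} - 5} = -8 + \frac{1}{1 - 5} = -8 + \frac{1}{-4} = -8 - \frac{1}{4} = - \frac{33}{4}$)
$\frac{1}{\left(J{\left(31,33 \right)} + 567\right) \left(-785\right) - 8147480} = \frac{1}{\left(- \frac{33}{4} + 567\right) \left(-785\right) - 8147480} = \frac{1}{\frac{2235}{4} \left(-785\right) - 8147480} = \frac{1}{- \frac{1754475}{4} - 8147480} = \frac{1}{- \frac{34344395}{4}} = - \frac{4}{34344395}$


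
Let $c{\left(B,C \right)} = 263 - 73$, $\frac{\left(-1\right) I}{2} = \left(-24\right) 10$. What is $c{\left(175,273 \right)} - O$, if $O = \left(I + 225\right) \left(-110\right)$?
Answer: $77740$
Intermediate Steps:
$I = 480$ ($I = - 2 \left(\left(-24\right) 10\right) = \left(-2\right) \left(-240\right) = 480$)
$c{\left(B,C \right)} = 190$
$O = -77550$ ($O = \left(480 + 225\right) \left(-110\right) = 705 \left(-110\right) = -77550$)
$c{\left(175,273 \right)} - O = 190 - -77550 = 190 + 77550 = 77740$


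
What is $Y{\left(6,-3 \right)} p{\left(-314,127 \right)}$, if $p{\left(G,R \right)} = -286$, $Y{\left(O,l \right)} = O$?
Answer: $-1716$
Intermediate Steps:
$Y{\left(6,-3 \right)} p{\left(-314,127 \right)} = 6 \left(-286\right) = -1716$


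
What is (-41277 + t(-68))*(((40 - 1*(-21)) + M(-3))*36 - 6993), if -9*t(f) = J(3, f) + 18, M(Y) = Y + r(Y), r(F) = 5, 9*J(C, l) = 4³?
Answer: 585141025/3 ≈ 1.9505e+8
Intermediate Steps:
J(C, l) = 64/9 (J(C, l) = (⅑)*4³ = (⅑)*64 = 64/9)
M(Y) = 5 + Y (M(Y) = Y + 5 = 5 + Y)
t(f) = -226/81 (t(f) = -(64/9 + 18)/9 = -⅑*226/9 = -226/81)
(-41277 + t(-68))*(((40 - 1*(-21)) + M(-3))*36 - 6993) = (-41277 - 226/81)*(((40 - 1*(-21)) + (5 - 3))*36 - 6993) = -3343663*(((40 + 21) + 2)*36 - 6993)/81 = -3343663*((61 + 2)*36 - 6993)/81 = -3343663*(63*36 - 6993)/81 = -3343663*(2268 - 6993)/81 = -3343663/81*(-4725) = 585141025/3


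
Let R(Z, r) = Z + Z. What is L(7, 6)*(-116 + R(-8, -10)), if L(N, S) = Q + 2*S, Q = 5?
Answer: -2244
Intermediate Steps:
L(N, S) = 5 + 2*S
R(Z, r) = 2*Z
L(7, 6)*(-116 + R(-8, -10)) = (5 + 2*6)*(-116 + 2*(-8)) = (5 + 12)*(-116 - 16) = 17*(-132) = -2244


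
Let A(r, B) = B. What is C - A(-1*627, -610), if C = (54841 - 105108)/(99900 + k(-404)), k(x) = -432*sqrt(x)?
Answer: 56747926345/93105612 - 100534*I*sqrt(101)/23276403 ≈ 609.5 - 0.043407*I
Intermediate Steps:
C = -50267/(99900 - 864*I*sqrt(101)) (C = (54841 - 105108)/(99900 - 864*I*sqrt(101)) = -50267/(99900 - 864*I*sqrt(101)) ≈ -0.4994 - 0.043407*I)
C - A(-1*627, -610) = (-46496975/93105612 - 100534*I*sqrt(101)/23276403) - 1*(-610) = (-46496975/93105612 - 100534*I*sqrt(101)/23276403) + 610 = 56747926345/93105612 - 100534*I*sqrt(101)/23276403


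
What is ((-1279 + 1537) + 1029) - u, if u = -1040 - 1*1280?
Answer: 3607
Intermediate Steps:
u = -2320 (u = -1040 - 1280 = -2320)
((-1279 + 1537) + 1029) - u = ((-1279 + 1537) + 1029) - 1*(-2320) = (258 + 1029) + 2320 = 1287 + 2320 = 3607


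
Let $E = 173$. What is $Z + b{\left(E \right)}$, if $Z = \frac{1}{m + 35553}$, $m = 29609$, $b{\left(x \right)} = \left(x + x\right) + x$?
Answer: $\frac{33819079}{65162} \approx 519.0$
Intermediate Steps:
$b{\left(x \right)} = 3 x$ ($b{\left(x \right)} = 2 x + x = 3 x$)
$Z = \frac{1}{65162}$ ($Z = \frac{1}{29609 + 35553} = \frac{1}{65162} \approx 1.5346 \cdot 10^{-5}$)
$Z + b{\left(E \right)} = \frac{1}{65162} + 3 \cdot 173 = \frac{1}{65162} + 519 = \frac{33819079}{65162}$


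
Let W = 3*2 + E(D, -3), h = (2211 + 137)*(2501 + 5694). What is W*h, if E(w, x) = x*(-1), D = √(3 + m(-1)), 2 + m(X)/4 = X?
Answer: 173176740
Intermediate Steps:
m(X) = -8 + 4*X
D = 3*I (D = √(3 + (-8 + 4*(-1))) = √(3 + (-8 - 4)) = √(3 - 12) = √(-9) = 3*I ≈ 3.0*I)
E(w, x) = -x
h = 19241860 (h = 2348*8195 = 19241860)
W = 9 (W = 3*2 - 1*(-3) = 6 + 3 = 9)
W*h = 9*19241860 = 173176740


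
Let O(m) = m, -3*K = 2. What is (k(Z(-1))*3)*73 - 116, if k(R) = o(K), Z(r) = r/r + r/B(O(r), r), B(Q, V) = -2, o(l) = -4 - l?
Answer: -846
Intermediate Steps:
K = -⅔ (K = -⅓*2 = -⅔ ≈ -0.66667)
Z(r) = 1 - r/2 (Z(r) = r/r + r/(-2) = 1 + r*(-½) = 1 - r/2)
k(R) = -10/3 (k(R) = -4 - 1*(-⅔) = -4 + ⅔ = -10/3)
(k(Z(-1))*3)*73 - 116 = -10/3*3*73 - 116 = -10*73 - 116 = -730 - 116 = -846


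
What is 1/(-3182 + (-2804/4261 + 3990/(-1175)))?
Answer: -1001335/3190307188 ≈ -0.00031387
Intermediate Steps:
1/(-3182 + (-2804/4261 + 3990/(-1175))) = 1/(-3182 + (-2804*1/4261 + 3990*(-1/1175))) = 1/(-3182 + (-2804/4261 - 798/235)) = 1/(-3182 - 4059218/1001335) = 1/(-3190307188/1001335) = -1001335/3190307188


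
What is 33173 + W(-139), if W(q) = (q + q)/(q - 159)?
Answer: 4942916/149 ≈ 33174.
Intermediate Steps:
W(q) = 2*q/(-159 + q) (W(q) = (2*q)/(-159 + q) = 2*q/(-159 + q))
33173 + W(-139) = 33173 + 2*(-139)/(-159 - 139) = 33173 + 2*(-139)/(-298) = 33173 + 2*(-139)*(-1/298) = 33173 + 139/149 = 4942916/149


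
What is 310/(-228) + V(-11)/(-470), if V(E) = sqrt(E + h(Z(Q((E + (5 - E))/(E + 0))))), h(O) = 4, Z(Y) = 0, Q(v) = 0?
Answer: -155/114 - I*sqrt(7)/470 ≈ -1.3596 - 0.0056293*I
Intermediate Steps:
V(E) = sqrt(4 + E) (V(E) = sqrt(E + 4) = sqrt(4 + E))
310/(-228) + V(-11)/(-470) = 310/(-228) + sqrt(4 - 11)/(-470) = 310*(-1/228) + sqrt(-7)*(-1/470) = -155/114 + (I*sqrt(7))*(-1/470) = -155/114 - I*sqrt(7)/470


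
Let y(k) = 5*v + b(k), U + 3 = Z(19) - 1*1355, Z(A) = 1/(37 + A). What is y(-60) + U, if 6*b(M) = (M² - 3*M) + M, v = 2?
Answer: -40767/56 ≈ -727.98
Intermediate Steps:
b(M) = -M/3 + M²/6 (b(M) = ((M² - 3*M) + M)/6 = (M² - 2*M)/6 = -M/3 + M²/6)
U = -76047/56 (U = -3 + (1/(37 + 19) - 1*1355) = -3 + (1/56 - 1355) = -3 - 75879/56 = -76047/56 ≈ -1358.0)
y(k) = 10 + k*(-2 + k)/6 (y(k) = 5*2 + k*(-2 + k)/6 = 10 + k*(-2 + k)/6)
y(-60) + U = (10 + (⅙)*(-60)*(-2 - 60)) - 76047/56 = (10 + (⅙)*(-60)*(-62)) - 76047/56 = (10 + 620) - 76047/56 = 630 - 76047/56 = -40767/56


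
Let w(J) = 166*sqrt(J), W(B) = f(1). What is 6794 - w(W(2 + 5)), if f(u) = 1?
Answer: 6628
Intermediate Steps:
W(B) = 1
6794 - w(W(2 + 5)) = 6794 - 166*sqrt(1) = 6794 - 166 = 6628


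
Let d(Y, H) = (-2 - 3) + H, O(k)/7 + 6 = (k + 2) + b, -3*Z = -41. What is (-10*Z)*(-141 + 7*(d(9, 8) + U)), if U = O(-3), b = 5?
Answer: 89380/3 ≈ 29793.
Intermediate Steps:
Z = 41/3 (Z = -⅓*(-41) = 41/3 ≈ 13.667)
O(k) = 7 + 7*k (O(k) = -42 + 7*((k + 2) + 5) = -42 + 7*((2 + k) + 5) = -42 + 7*(7 + k) = -42 + (49 + 7*k) = 7 + 7*k)
d(Y, H) = -5 + H
U = -14 (U = 7 + 7*(-3) = 7 - 21 = -14)
(-10*Z)*(-141 + 7*(d(9, 8) + U)) = (-10*41/3)*(-141 + 7*((-5 + 8) - 14)) = -410*(-141 + 7*(3 - 14))/3 = -410*(-141 + 7*(-11))/3 = -410*(-141 - 77)/3 = -410/3*(-218) = 89380/3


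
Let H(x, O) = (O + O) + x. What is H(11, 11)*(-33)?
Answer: -1089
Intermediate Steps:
H(x, O) = x + 2*O (H(x, O) = 2*O + x = x + 2*O)
H(11, 11)*(-33) = (11 + 2*11)*(-33) = (11 + 22)*(-33) = 33*(-33) = -1089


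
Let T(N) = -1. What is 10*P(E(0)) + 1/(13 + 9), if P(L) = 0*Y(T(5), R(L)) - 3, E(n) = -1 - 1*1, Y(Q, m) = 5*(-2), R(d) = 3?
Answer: -659/22 ≈ -29.955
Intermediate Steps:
Y(Q, m) = -10
E(n) = -2 (E(n) = -1 - 1 = -2)
P(L) = -3 (P(L) = 0*(-10) - 3 = 0 - 3 = -3)
10*P(E(0)) + 1/(13 + 9) = 10*(-3) + 1/(13 + 9) = -30 + 1/22 = -659/22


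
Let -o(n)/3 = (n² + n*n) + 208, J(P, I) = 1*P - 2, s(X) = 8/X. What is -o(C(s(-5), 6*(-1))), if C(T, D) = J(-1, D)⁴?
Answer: 39990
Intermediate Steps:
J(P, I) = -2 + P (J(P, I) = P - 2 = -2 + P)
C(T, D) = 81 (C(T, D) = (-2 - 1)⁴ = (-3)⁴ = 81)
o(n) = -624 - 6*n² (o(n) = -3*((n² + n*n) + 208) = -3*((n² + n²) + 208) = -3*(2*n² + 208) = -3*(208 + 2*n²) = -624 - 6*n²)
-o(C(s(-5), 6*(-1))) = -(-624 - 6*81²) = -(-624 - 6*6561) = -(-624 - 39366) = -1*(-39990) = 39990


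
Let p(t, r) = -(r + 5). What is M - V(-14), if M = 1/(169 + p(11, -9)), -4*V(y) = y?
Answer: -1209/346 ≈ -3.4942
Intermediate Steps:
V(y) = -y/4
p(t, r) = -5 - r (p(t, r) = -(5 + r) = -5 - r)
M = 1/173 (M = 1/(169 + (-5 - 1*(-9))) = 1/(169 + (-5 + 9)) = 1/(169 + 4) = 1/173 ≈ 0.0057803)
M - V(-14) = 1/173 - (-1)*(-14)/4 = 1/173 - 1*7/2 = 1/173 - 7/2 = -1209/346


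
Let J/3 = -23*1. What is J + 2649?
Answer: 2580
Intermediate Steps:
J = -69 (J = 3*(-23*1) = 3*(-23) = -69)
J + 2649 = -69 + 2649 = 2580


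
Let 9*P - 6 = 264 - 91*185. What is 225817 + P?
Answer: 2015788/9 ≈ 2.2398e+5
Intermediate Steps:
P = -16565/9 (P = 2/3 + (264 - 91*185)/9 = 2/3 + (264 - 16835)/9 = 2/3 + (1/9)*(-16571) = 2/3 - 16571/9 = -16565/9 ≈ -1840.6)
225817 + P = 225817 - 16565/9 = 2015788/9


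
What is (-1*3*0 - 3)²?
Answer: 9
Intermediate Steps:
(-1*3*0 - 3)² = (-3*0 - 3)² = (0 - 3)² = (-3)² = 9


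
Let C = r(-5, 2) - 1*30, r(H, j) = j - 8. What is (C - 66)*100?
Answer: -10200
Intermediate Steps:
r(H, j) = -8 + j
C = -36 (C = (-8 + 2) - 1*30 = -6 - 30 = -36)
(C - 66)*100 = (-36 - 66)*100 = -102*100 = -10200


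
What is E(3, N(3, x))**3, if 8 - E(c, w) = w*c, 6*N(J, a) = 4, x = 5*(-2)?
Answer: 216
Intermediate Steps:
x = -10
N(J, a) = 2/3 (N(J, a) = (1/6)*4 = 2/3)
E(c, w) = 8 - c*w (E(c, w) = 8 - w*c = 8 - c*w)
E(3, N(3, x))**3 = (8 - 1*3*2/3)**3 = (8 - 2)**3 = 6**3 = 216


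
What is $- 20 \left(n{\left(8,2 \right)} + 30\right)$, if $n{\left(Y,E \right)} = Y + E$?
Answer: $-800$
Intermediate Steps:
$n{\left(Y,E \right)} = E + Y$
$- 20 \left(n{\left(8,2 \right)} + 30\right) = - 20 \left(\left(2 + 8\right) + 30\right) = - 20 \left(10 + 30\right) = \left(-20\right) 40 = -800$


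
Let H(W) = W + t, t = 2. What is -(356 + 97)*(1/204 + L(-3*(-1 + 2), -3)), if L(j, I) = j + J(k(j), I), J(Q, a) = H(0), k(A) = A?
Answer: 30653/68 ≈ 450.78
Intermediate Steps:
H(W) = 2 + W (H(W) = W + 2 = 2 + W)
J(Q, a) = 2 (J(Q, a) = 2 + 0 = 2)
L(j, I) = 2 + j (L(j, I) = j + 2 = 2 + j)
-(356 + 97)*(1/204 + L(-3*(-1 + 2), -3)) = -(356 + 97)*(1/204 + (2 - 3*(-1 + 2))) = -453*(1/204 + (2 - 3*1)) = -453*(1/204 + (2 - 3)) = -453*(1/204 - 1) = -453*(-203)/204 = -1*(-30653/68) = 30653/68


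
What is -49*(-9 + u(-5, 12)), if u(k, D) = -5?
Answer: 686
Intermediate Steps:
-49*(-9 + u(-5, 12)) = -49*(-9 - 5) = -49*(-14) = 686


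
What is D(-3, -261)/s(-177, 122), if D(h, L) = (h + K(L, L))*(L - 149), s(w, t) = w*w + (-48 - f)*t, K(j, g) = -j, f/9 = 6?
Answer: -7052/1259 ≈ -5.6013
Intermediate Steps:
f = 54 (f = 9*6 = 54)
s(w, t) = w**2 - 102*t (s(w, t) = w*w + (-48 - 1*54)*t = w**2 + (-48 - 54)*t = w**2 - 102*t)
D(h, L) = (-149 + L)*(h - L) (D(h, L) = (h - L)*(L - 149) = (h - L)*(-149 + L) = (-149 + L)*(h - L))
D(-3, -261)/s(-177, 122) = (-1*(-261)**2 - 149*(-3) + 149*(-261) - 261*(-3))/((-177)**2 - 102*122) = (-1*68121 + 447 - 38889 + 783)/(31329 - 12444) = (-68121 + 447 - 38889 + 783)/18885 = -105780*1/18885 = -7052/1259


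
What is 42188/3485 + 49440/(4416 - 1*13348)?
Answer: 51131204/7782005 ≈ 6.5704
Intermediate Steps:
42188/3485 + 49440/(4416 - 1*13348) = 42188*(1/3485) + 49440/(4416 - 13348) = 42188/3485 + 49440/(-8932) = 42188/3485 + 49440*(-1/8932) = 42188/3485 - 12360/2233 = 51131204/7782005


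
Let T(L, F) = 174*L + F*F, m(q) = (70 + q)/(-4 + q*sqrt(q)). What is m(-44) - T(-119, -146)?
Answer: (-26840*sqrt(11) + 1233*I)/(2*(-I + 22*sqrt(11))) ≈ -610.0 + 0.089066*I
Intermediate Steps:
m(q) = (70 + q)/(-4 + q**(3/2))
T(L, F) = F**2 + 174*L (T(L, F) = 174*L + F**2 = F**2 + 174*L)
m(-44) - T(-119, -146) = (70 - 44)/(-4 + (-44)**(3/2)) - ((-146)**2 + 174*(-119)) = 26/(-4 - 88*I*sqrt(11)) - (21316 - 20706) = 26/(-4 - 88*I*sqrt(11)) - 1*610 = 26/(-4 - 88*I*sqrt(11)) - 610 = -610 + 26/(-4 - 88*I*sqrt(11))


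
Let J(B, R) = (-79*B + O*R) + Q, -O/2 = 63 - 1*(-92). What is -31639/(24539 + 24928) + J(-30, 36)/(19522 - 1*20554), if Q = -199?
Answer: 137335805/17016648 ≈ 8.0707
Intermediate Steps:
O = -310 (O = -2*(63 - 1*(-92)) = -2*(63 + 92) = -2*155 = -310)
J(B, R) = -199 - 310*R - 79*B (J(B, R) = (-79*B - 310*R) - 199 = (-310*R - 79*B) - 199 = -199 - 310*R - 79*B)
-31639/(24539 + 24928) + J(-30, 36)/(19522 - 1*20554) = -31639/(24539 + 24928) + (-199 - 310*36 - 79*(-30))/(19522 - 1*20554) = -31639/49467 + (-199 - 11160 + 2370)/(19522 - 20554) = -31639*1/49467 - 8989/(-1032) = -31639/49467 - 8989*(-1/1032) = -31639/49467 + 8989/1032 = 137335805/17016648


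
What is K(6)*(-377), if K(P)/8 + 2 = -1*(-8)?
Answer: -18096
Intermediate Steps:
K(P) = 48 (K(P) = -16 + 8*(-1*(-8)) = -16 + 8*8 = -16 + 64 = 48)
K(6)*(-377) = 48*(-377) = -18096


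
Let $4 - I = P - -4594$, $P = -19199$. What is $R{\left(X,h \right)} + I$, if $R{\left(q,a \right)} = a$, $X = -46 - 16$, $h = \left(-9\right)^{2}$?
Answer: $14690$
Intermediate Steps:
$h = 81$
$X = -62$
$I = 14609$ ($I = 4 - \left(-19199 - -4594\right) = 4 - \left(-19199 + 4594\right) = 4 - -14605 = 4 + 14605 = 14609$)
$R{\left(X,h \right)} + I = 81 + 14609 = 14690$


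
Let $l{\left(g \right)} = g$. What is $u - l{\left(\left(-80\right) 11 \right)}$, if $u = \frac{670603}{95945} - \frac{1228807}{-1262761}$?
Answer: $\frac{107581640850098}{121155604145} \approx 887.96$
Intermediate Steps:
$u = \frac{964709202498}{121155604145}$ ($u = 670603 \cdot \frac{1}{95945} - - \frac{1228807}{1262761} = \frac{670603}{95945} + \frac{1228807}{1262761} = \frac{964709202498}{121155604145} \approx 7.9626$)
$u - l{\left(\left(-80\right) 11 \right)} = \frac{964709202498}{121155604145} - \left(-80\right) 11 = \frac{964709202498}{121155604145} - -880 = \frac{964709202498}{121155604145} + 880 = \frac{107581640850098}{121155604145}$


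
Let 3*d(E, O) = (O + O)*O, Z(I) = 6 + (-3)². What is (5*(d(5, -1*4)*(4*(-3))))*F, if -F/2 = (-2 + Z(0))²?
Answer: 216320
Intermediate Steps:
Z(I) = 15 (Z(I) = 6 + 9 = 15)
d(E, O) = 2*O²/3 (d(E, O) = ((O + O)*O)/3 = ((2*O)*O)/3 = (2*O²)/3 = 2*O²/3)
F = -338 (F = -2*(-2 + 15)² = -2*13² = -2*169 = -338)
(5*(d(5, -1*4)*(4*(-3))))*F = (5*((2*(-1*4)²/3)*(4*(-3))))*(-338) = (5*(((⅔)*(-4)²)*(-12)))*(-338) = (5*(((⅔)*16)*(-12)))*(-338) = (5*((32/3)*(-12)))*(-338) = (5*(-128))*(-338) = -640*(-338) = 216320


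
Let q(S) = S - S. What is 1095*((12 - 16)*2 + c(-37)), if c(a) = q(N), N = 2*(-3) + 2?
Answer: -8760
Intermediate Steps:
N = -4 (N = -6 + 2 = -4)
q(S) = 0
c(a) = 0
1095*((12 - 16)*2 + c(-37)) = 1095*((12 - 16)*2 + 0) = 1095*(-4*2 + 0) = 1095*(-8 + 0) = 1095*(-8) = -8760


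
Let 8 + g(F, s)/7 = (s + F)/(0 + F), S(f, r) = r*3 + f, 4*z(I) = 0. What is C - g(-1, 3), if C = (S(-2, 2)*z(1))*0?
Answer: 70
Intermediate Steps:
z(I) = 0 (z(I) = (1/4)*0 = 0)
S(f, r) = f + 3*r (S(f, r) = 3*r + f = f + 3*r)
g(F, s) = -56 + 7*(F + s)/F (g(F, s) = -56 + 7*((s + F)/(0 + F)) = -56 + 7*((F + s)/F) = -56 + 7*(F + s)/F)
C = 0 (C = ((-2 + 3*2)*0)*0 = ((-2 + 6)*0)*0 = (4*0)*0 = 0*0 = 0)
C - g(-1, 3) = 0 - (-49 + 7*3/(-1)) = 0 - (-49 + 7*3*(-1)) = 0 - (-49 - 21) = 0 - 1*(-70) = 0 + 70 = 70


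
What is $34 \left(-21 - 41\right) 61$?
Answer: $-128588$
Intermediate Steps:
$34 \left(-21 - 41\right) 61 = 34 \left(-62\right) 61 = \left(-2108\right) 61 = -128588$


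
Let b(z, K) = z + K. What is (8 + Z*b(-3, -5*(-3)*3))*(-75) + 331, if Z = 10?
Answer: -31769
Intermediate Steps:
b(z, K) = K + z
(8 + Z*b(-3, -5*(-3)*3))*(-75) + 331 = (8 + 10*(-5*(-3)*3 - 3))*(-75) + 331 = (8 + 10*(15*3 - 3))*(-75) + 331 = (8 + 10*(45 - 3))*(-75) + 331 = (8 + 10*42)*(-75) + 331 = (8 + 420)*(-75) + 331 = 428*(-75) + 331 = -32100 + 331 = -31769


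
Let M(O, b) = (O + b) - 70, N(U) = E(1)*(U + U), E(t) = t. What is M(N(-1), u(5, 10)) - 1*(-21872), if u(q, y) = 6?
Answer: 21806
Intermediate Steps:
N(U) = 2*U (N(U) = 1*(U + U) = 1*(2*U) = 2*U)
M(O, b) = -70 + O + b
M(N(-1), u(5, 10)) - 1*(-21872) = (-70 + 2*(-1) + 6) - 1*(-21872) = (-70 - 2 + 6) + 21872 = -66 + 21872 = 21806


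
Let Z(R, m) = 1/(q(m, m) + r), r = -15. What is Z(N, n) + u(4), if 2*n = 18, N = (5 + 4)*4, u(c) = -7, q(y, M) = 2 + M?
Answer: -29/4 ≈ -7.2500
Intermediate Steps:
N = 36 (N = 9*4 = 36)
n = 9 (n = (½)*18 = 9)
Z(R, m) = 1/(-13 + m) (Z(R, m) = 1/((2 + m) - 15) = 1/(-13 + m))
Z(N, n) + u(4) = 1/(-13 + 9) - 7 = 1/(-4) - 7 = -¼ - 7 = -29/4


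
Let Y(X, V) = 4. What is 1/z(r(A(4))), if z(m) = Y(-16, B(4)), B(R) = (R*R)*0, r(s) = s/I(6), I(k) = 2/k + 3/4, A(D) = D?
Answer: ¼ ≈ 0.25000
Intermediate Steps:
I(k) = ¾ + 2/k (I(k) = 2/k + 3*(¼) = 2/k + ¾ = ¾ + 2/k)
r(s) = 12*s/13 (r(s) = s/(¾ + 2/6) = s/(¾ + 2*(⅙)) = s/(¾ + ⅓) = s/(13/12) = s*(12/13) = 12*s/13)
B(R) = 0 (B(R) = R²*0 = 0)
z(m) = 4
1/z(r(A(4))) = 1/4 = ¼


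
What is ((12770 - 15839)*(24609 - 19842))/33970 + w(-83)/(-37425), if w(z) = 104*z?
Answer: -109446327847/254265450 ≈ -430.44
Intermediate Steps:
((12770 - 15839)*(24609 - 19842))/33970 + w(-83)/(-37425) = ((12770 - 15839)*(24609 - 19842))/33970 + (104*(-83))/(-37425) = -3069*4767*(1/33970) - 8632*(-1/37425) = -14629923*1/33970 + 8632/37425 = -14629923/33970 + 8632/37425 = -109446327847/254265450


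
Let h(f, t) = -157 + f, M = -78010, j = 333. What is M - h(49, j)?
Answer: -77902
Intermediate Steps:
M - h(49, j) = -78010 - (-157 + 49) = -78010 - 1*(-108) = -78010 + 108 = -77902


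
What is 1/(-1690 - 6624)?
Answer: -1/8314 ≈ -0.00012028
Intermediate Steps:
1/(-1690 - 6624) = 1/(-8314) = -1/8314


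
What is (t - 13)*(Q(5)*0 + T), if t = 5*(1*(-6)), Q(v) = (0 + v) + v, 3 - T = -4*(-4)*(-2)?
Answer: -1505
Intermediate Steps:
T = 35 (T = 3 - (-4*(-4))*(-2) = 3 - 16*(-2) = 3 - 1*(-32) = 3 + 32 = 35)
Q(v) = 2*v (Q(v) = v + v = 2*v)
t = -30 (t = 5*(-6) = -30)
(t - 13)*(Q(5)*0 + T) = (-30 - 13)*((2*5)*0 + 35) = -43*(10*0 + 35) = -43*(0 + 35) = -43*35 = -1505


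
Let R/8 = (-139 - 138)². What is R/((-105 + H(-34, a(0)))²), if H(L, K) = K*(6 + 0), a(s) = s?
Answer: 613832/11025 ≈ 55.676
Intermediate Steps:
H(L, K) = 6*K (H(L, K) = K*6 = 6*K)
R = 613832 (R = 8*(-139 - 138)² = 8*(-277)² = 8*76729 = 613832)
R/((-105 + H(-34, a(0)))²) = 613832/((-105 + 6*0)²) = 613832/((-105 + 0)²) = 613832/((-105)²) = 613832/11025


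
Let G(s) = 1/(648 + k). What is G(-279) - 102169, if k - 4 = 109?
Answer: -77750608/761 ≈ -1.0217e+5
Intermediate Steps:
k = 113 (k = 4 + 109 = 113)
G(s) = 1/761 (G(s) = 1/(648 + 113) = 1/761)
G(-279) - 102169 = 1/761 - 102169 = -77750608/761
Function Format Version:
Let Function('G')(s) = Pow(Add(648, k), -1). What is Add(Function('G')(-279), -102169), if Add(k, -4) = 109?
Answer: Rational(-77750608, 761) ≈ -1.0217e+5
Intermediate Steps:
k = 113 (k = Add(4, 109) = 113)
Function('G')(s) = Rational(1, 761) (Function('G')(s) = Pow(Add(648, 113), -1) = Pow(761, -1) = Rational(1, 761))
Add(Function('G')(-279), -102169) = Add(Rational(1, 761), -102169) = Rational(-77750608, 761)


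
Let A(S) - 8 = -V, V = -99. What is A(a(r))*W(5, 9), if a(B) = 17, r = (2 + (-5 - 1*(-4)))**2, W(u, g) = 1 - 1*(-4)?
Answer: 535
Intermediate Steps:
W(u, g) = 5 (W(u, g) = 1 + 4 = 5)
r = 1 (r = (2 + (-5 + 4))**2 = (2 - 1)**2 = 1**2 = 1)
A(S) = 107 (A(S) = 8 - 1*(-99) = 8 + 99 = 107)
A(a(r))*W(5, 9) = 107*5 = 535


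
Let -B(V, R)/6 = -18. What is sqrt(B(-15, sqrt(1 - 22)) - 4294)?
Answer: I*sqrt(4186) ≈ 64.699*I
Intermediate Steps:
B(V, R) = 108 (B(V, R) = -6*(-18) = 108)
sqrt(B(-15, sqrt(1 - 22)) - 4294) = sqrt(108 - 4294) = sqrt(-4186) = I*sqrt(4186)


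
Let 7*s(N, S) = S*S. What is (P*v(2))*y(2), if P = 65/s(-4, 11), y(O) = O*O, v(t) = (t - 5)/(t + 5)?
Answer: -780/121 ≈ -6.4463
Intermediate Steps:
v(t) = (-5 + t)/(5 + t)
y(O) = O²
s(N, S) = S²/7 (s(N, S) = (S*S)/7 = S²/7)
P = 455/121 (P = 65/(((⅐)*11²)) = 65/(((⅐)*121)) = 65/(121/7) = 65*(7/121) = 455/121 ≈ 3.7603)
(P*v(2))*y(2) = (455*((-5 + 2)/(5 + 2))/121)*2² = (455*(-3/7)/121)*4 = (455*((⅐)*(-3))/121)*4 = ((455/121)*(-3/7))*4 = -195/121*4 = -780/121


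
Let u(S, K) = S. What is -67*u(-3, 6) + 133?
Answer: 334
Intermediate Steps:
-67*u(-3, 6) + 133 = -67*(-3) + 133 = 201 + 133 = 334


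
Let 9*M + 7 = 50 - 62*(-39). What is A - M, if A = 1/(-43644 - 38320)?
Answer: -201713413/737676 ≈ -273.44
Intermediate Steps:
M = 2461/9 (M = -7/9 + (50 - 62*(-39))/9 = -7/9 + (50 + 2418)/9 = -7/9 + (⅑)*2468 = -7/9 + 2468/9 = 2461/9 ≈ 273.44)
A = -1/81964 (A = 1/(-81964) = -1/81964 ≈ -1.2200e-5)
A - M = -1/81964 - 1*2461/9 = -1/81964 - 2461/9 = -201713413/737676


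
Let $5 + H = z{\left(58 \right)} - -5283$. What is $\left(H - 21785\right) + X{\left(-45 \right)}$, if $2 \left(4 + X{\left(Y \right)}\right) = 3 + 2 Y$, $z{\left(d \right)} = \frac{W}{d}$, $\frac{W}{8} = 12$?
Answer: $- \frac{960065}{58} \approx -16553.0$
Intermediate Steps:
$W = 96$ ($W = 8 \cdot 12 = 96$)
$z{\left(d \right)} = \frac{96}{d}$
$X{\left(Y \right)} = - \frac{5}{2} + Y$ ($X{\left(Y \right)} = -4 + \frac{3 + 2 Y}{2} = -4 + \left(\frac{3}{2} + Y\right) = - \frac{5}{2} + Y$)
$H = \frac{153110}{29}$ ($H = -5 + \left(\frac{96}{58} - -5283\right) = -5 + \left(96 \cdot \frac{1}{58} + 5283\right) = -5 + \left(\frac{48}{29} + 5283\right) = -5 + \frac{153255}{29} = \frac{153110}{29} \approx 5279.7$)
$\left(H - 21785\right) + X{\left(-45 \right)} = \left(\frac{153110}{29} - 21785\right) - \frac{95}{2} = - \frac{478655}{29} - \frac{95}{2} = - \frac{960065}{58}$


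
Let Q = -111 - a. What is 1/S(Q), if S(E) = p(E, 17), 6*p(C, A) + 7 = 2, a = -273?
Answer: -6/5 ≈ -1.2000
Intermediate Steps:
p(C, A) = -5/6 (p(C, A) = -7/6 + (1/6)*2 = -7/6 + 1/3 = -5/6)
Q = 162 (Q = -111 - 1*(-273) = -111 + 273 = 162)
S(E) = -5/6
1/S(Q) = 1/(-5/6) = -6/5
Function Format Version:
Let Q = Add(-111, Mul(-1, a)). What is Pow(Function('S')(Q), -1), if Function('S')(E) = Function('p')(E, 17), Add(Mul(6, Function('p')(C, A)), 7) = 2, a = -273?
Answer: Rational(-6, 5) ≈ -1.2000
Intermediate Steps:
Function('p')(C, A) = Rational(-5, 6) (Function('p')(C, A) = Add(Rational(-7, 6), Mul(Rational(1, 6), 2)) = Add(Rational(-7, 6), Rational(1, 3)) = Rational(-5, 6))
Q = 162 (Q = Add(-111, Mul(-1, -273)) = Add(-111, 273) = 162)
Function('S')(E) = Rational(-5, 6)
Pow(Function('S')(Q), -1) = Pow(Rational(-5, 6), -1) = Rational(-6, 5)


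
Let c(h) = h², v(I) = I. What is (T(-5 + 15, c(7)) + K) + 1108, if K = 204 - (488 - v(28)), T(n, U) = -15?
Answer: 837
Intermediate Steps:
K = -256 (K = 204 - (488 - 1*28) = 204 - (488 - 28) = 204 - 1*460 = 204 - 460 = -256)
(T(-5 + 15, c(7)) + K) + 1108 = (-15 - 256) + 1108 = -271 + 1108 = 837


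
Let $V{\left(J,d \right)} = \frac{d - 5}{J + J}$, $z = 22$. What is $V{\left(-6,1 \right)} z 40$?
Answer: $\frac{880}{3} \approx 293.33$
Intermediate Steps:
$V{\left(J,d \right)} = \frac{-5 + d}{2 J}$
$V{\left(-6,1 \right)} z 40 = \frac{-5 + 1}{2 \left(-6\right)} 22 \cdot 40 = \frac{1}{2} \left(- \frac{1}{6}\right) \left(-4\right) 22 \cdot 40 = \frac{1}{3} \cdot 22 \cdot 40 = \frac{22}{3} \cdot 40 = \frac{880}{3}$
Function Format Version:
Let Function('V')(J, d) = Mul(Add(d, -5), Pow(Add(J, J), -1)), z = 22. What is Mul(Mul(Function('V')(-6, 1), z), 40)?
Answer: Rational(880, 3) ≈ 293.33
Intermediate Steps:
Function('V')(J, d) = Mul(Rational(1, 2), Pow(J, -1), Add(-5, d)) (Function('V')(J, d) = Mul(Add(-5, d), Pow(Mul(2, J), -1)) = Mul(Add(-5, d), Mul(Rational(1, 2), Pow(J, -1))) = Mul(Rational(1, 2), Pow(J, -1), Add(-5, d)))
Mul(Mul(Function('V')(-6, 1), z), 40) = Mul(Mul(Mul(Rational(1, 2), Pow(-6, -1), Add(-5, 1)), 22), 40) = Mul(Mul(Mul(Rational(1, 2), Rational(-1, 6), -4), 22), 40) = Mul(Mul(Rational(1, 3), 22), 40) = Mul(Rational(22, 3), 40) = Rational(880, 3)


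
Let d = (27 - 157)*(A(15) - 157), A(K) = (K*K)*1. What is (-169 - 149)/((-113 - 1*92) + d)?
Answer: 106/3015 ≈ 0.035158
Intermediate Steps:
A(K) = K² (A(K) = K²*1 = K²)
d = -8840 (d = (27 - 157)*(15² - 157) = -130*(225 - 157) = -130*68 = -8840)
(-169 - 149)/((-113 - 1*92) + d) = (-169 - 149)/((-113 - 1*92) - 8840) = -318/((-113 - 92) - 8840) = -318/(-205 - 8840) = -318/(-9045) = -318*(-1/9045) = 106/3015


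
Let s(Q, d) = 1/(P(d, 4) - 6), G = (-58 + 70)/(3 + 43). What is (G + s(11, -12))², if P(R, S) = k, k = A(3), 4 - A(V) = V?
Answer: 49/13225 ≈ 0.0037051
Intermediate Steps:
A(V) = 4 - V
k = 1 (k = 4 - 1*3 = 4 - 3 = 1)
P(R, S) = 1
G = 6/23 (G = 12/46 = 12*(1/46) = 6/23 ≈ 0.26087)
s(Q, d) = -⅕ (s(Q, d) = 1/(1 - 6) = 1/(-5) = -⅕)
(G + s(11, -12))² = (6/23 - ⅕)² = (7/115)² = 49/13225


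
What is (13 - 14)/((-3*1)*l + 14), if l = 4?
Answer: -1/2 ≈ -0.50000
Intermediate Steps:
(13 - 14)/((-3*1)*l + 14) = (13 - 14)/(-3*1*4 + 14) = -1/(-3*4 + 14) = -1/(-12 + 14) = -1/2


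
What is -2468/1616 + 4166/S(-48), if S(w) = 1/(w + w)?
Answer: -161574761/404 ≈ -3.9994e+5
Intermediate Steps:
S(w) = 1/(2*w)
-2468/1616 + 4166/S(-48) = -2468/1616 + 4166/(((½)/(-48))) = -2468*1/1616 + 4166/(((½)*(-1/48))) = -617/404 + 4166/(-1/96) = -617/404 + 4166*(-96) = -617/404 - 399936 = -161574761/404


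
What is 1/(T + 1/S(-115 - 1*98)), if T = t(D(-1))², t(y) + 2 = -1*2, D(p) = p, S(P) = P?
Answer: 213/3407 ≈ 0.062518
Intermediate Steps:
t(y) = -4 (t(y) = -2 - 1*2 = -2 - 2 = -4)
T = 16 (T = (-4)² = 16)
1/(T + 1/S(-115 - 1*98)) = 1/(16 + 1/(-115 - 1*98)) = 1/(16 + 1/(-115 - 98)) = 1/(16 + 1/(-213)) = 1/(16 - 1/213) = 1/(3407/213) = 213/3407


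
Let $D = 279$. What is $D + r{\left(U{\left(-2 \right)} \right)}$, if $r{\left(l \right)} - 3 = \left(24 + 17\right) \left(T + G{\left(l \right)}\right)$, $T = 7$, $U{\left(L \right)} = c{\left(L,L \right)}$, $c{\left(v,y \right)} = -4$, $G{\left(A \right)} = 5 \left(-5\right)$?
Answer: $-456$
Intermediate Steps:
$G{\left(A \right)} = -25$
$U{\left(L \right)} = -4$
$r{\left(l \right)} = -735$ ($r{\left(l \right)} = 3 + \left(24 + 17\right) \left(7 - 25\right) = 3 + 41 \left(-18\right) = 3 - 738 = -735$)
$D + r{\left(U{\left(-2 \right)} \right)} = 279 - 735 = -456$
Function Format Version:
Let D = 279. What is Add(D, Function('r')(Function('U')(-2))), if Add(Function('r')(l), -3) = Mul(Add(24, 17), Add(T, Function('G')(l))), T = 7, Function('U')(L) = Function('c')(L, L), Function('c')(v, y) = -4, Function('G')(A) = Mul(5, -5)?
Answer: -456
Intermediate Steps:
Function('G')(A) = -25
Function('U')(L) = -4
Function('r')(l) = -735 (Function('r')(l) = Add(3, Mul(Add(24, 17), Add(7, -25))) = Add(3, Mul(41, -18)) = Add(3, -738) = -735)
Add(D, Function('r')(Function('U')(-2))) = Add(279, -735) = -456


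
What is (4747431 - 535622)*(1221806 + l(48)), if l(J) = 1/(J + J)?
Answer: 494017300888993/96 ≈ 5.1460e+12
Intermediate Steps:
l(J) = 1/(2*J)
(4747431 - 535622)*(1221806 + l(48)) = (4747431 - 535622)*(1221806 + (1/2)/48) = 4211809*(1221806 + (1/2)*(1/48)) = 4211809*(1221806 + 1/96) = 4211809*(117293377/96) = 494017300888993/96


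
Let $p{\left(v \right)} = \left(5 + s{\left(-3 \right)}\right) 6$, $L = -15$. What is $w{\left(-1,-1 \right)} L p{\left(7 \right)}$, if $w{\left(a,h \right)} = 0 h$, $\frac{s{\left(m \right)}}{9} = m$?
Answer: $0$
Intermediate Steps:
$s{\left(m \right)} = 9 m$
$w{\left(a,h \right)} = 0$
$p{\left(v \right)} = -132$ ($p{\left(v \right)} = \left(5 + 9 \left(-3\right)\right) 6 = \left(5 - 27\right) 6 = \left(-22\right) 6 = -132$)
$w{\left(-1,-1 \right)} L p{\left(7 \right)} = 0 \left(-15\right) \left(-132\right) = 0 \left(-132\right) = 0$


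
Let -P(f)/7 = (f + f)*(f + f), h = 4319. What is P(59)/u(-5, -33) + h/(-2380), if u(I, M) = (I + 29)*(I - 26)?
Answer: 4085009/31620 ≈ 129.19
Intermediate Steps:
u(I, M) = (-26 + I)*(29 + I) (u(I, M) = (29 + I)*(-26 + I) = (-26 + I)*(29 + I))
P(f) = -28*f² (P(f) = -7*(f + f)*(f + f) = -7*2*f*2*f = -28*f²)
P(59)/u(-5, -33) + h/(-2380) = (-28*59²)/(-754 + (-5)² + 3*(-5)) + 4319/(-2380) = (-28*3481)/(-754 + 25 - 15) + 4319*(-1/2380) = -97468/(-744) - 617/340 = -97468*(-1/744) - 617/340 = 24367/186 - 617/340 = 4085009/31620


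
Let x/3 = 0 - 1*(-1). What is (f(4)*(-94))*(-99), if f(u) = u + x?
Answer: 65142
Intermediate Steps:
x = 3 (x = 3*(0 - 1*(-1)) = 3*(0 + 1) = 3*1 = 3)
f(u) = 3 + u (f(u) = u + 3 = 3 + u)
(f(4)*(-94))*(-99) = ((3 + 4)*(-94))*(-99) = (7*(-94))*(-99) = -658*(-99) = 65142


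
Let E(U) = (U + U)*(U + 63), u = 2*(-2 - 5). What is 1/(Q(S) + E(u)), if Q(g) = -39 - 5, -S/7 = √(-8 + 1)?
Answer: -1/1416 ≈ -0.00070621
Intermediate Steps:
S = -7*I*√7 (S = -7*√(-8 + 1) = -7*I*√7 ≈ -18.52*I)
Q(g) = -44
u = -14 (u = 2*(-7) = -14)
E(U) = 2*U*(63 + U) (E(U) = (2*U)*(63 + U) = 2*U*(63 + U))
1/(Q(S) + E(u)) = 1/(-44 + 2*(-14)*(63 - 14)) = 1/(-44 + 2*(-14)*49) = 1/(-44 - 1372) = 1/(-1416) = -1/1416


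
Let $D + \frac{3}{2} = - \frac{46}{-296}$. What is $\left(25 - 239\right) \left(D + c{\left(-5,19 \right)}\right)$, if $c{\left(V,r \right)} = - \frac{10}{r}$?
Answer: $\frac{562927}{1406} \approx 400.38$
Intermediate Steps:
$D = - \frac{199}{148}$ ($D = - \frac{3}{2} - \frac{46}{-296} = - \frac{3}{2} - - \frac{23}{148} = - \frac{3}{2} + \frac{23}{148} = - \frac{199}{148} \approx -1.3446$)
$\left(25 - 239\right) \left(D + c{\left(-5,19 \right)}\right) = \left(25 - 239\right) \left(- \frac{199}{148} - \frac{10}{19}\right) = - 214 \left(- \frac{199}{148} - \frac{10}{19}\right) = \left(-214\right) \left(- \frac{5261}{2812}\right) = \frac{562927}{1406}$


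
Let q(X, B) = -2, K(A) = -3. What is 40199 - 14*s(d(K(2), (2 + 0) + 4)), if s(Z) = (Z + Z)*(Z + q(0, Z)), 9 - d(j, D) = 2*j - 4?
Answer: 31155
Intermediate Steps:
d(j, D) = 13 - 2*j (d(j, D) = 9 - (2*j - 4) = 9 - (-4 + 2*j) = 9 + (4 - 2*j) = 13 - 2*j)
s(Z) = 2*Z*(-2 + Z) (s(Z) = (Z + Z)*(Z - 2) = (2*Z)*(-2 + Z) = 2*Z*(-2 + Z))
40199 - 14*s(d(K(2), (2 + 0) + 4)) = 40199 - 28*(13 - 2*(-3))*(-2 + (13 - 2*(-3))) = 40199 - 28*(13 + 6)*(-2 + (13 + 6)) = 40199 - 28*19*(-2 + 19) = 40199 - 28*19*17 = 40199 - 14*646 = 40199 - 9044 = 31155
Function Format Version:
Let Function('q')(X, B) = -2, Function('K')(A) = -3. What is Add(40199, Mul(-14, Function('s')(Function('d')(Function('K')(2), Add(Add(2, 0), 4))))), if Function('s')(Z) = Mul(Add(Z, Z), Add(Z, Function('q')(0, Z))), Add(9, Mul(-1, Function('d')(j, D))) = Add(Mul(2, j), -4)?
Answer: 31155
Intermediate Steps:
Function('d')(j, D) = Add(13, Mul(-2, j)) (Function('d')(j, D) = Add(9, Mul(-1, Add(Mul(2, j), -4))) = Add(9, Mul(-1, Add(-4, Mul(2, j)))) = Add(9, Add(4, Mul(-2, j))) = Add(13, Mul(-2, j)))
Function('s')(Z) = Mul(2, Z, Add(-2, Z)) (Function('s')(Z) = Mul(Add(Z, Z), Add(Z, -2)) = Mul(Mul(2, Z), Add(-2, Z)) = Mul(2, Z, Add(-2, Z)))
Add(40199, Mul(-14, Function('s')(Function('d')(Function('K')(2), Add(Add(2, 0), 4))))) = Add(40199, Mul(-14, Mul(2, Add(13, Mul(-2, -3)), Add(-2, Add(13, Mul(-2, -3)))))) = Add(40199, Mul(-14, Mul(2, Add(13, 6), Add(-2, Add(13, 6))))) = Add(40199, Mul(-14, Mul(2, 19, Add(-2, 19)))) = Add(40199, Mul(-14, Mul(2, 19, 17))) = Add(40199, Mul(-14, 646)) = Add(40199, -9044) = 31155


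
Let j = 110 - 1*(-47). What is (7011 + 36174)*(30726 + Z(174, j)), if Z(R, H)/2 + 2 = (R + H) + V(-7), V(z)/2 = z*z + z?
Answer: 1362573120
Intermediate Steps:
V(z) = 2*z + 2*z² (V(z) = 2*(z*z + z) = 2*(z² + z) = 2*(z + z²) = 2*z + 2*z²)
j = 157 (j = 110 + 47 = 157)
Z(R, H) = 164 + 2*H + 2*R (Z(R, H) = -4 + 2*((R + H) + 2*(-7)*(1 - 7)) = -4 + 2*((H + R) + 2*(-7)*(-6)) = -4 + 2*((H + R) + 84) = -4 + 2*(84 + H + R) = -4 + (168 + 2*H + 2*R) = 164 + 2*H + 2*R)
(7011 + 36174)*(30726 + Z(174, j)) = (7011 + 36174)*(30726 + (164 + 2*157 + 2*174)) = 43185*(30726 + (164 + 314 + 348)) = 43185*(30726 + 826) = 43185*31552 = 1362573120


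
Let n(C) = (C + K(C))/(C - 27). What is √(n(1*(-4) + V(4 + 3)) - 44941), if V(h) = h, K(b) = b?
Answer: I*√179765/2 ≈ 211.99*I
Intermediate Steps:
n(C) = 2*C/(-27 + C) (n(C) = (C + C)/(C - 27) = (2*C)/(-27 + C) = 2*C/(-27 + C))
√(n(1*(-4) + V(4 + 3)) - 44941) = √(2*(1*(-4) + (4 + 3))/(-27 + (1*(-4) + (4 + 3))) - 44941) = √(2*(-4 + 7)/(-27 + (-4 + 7)) - 44941) = √(2*3/(-27 + 3) - 44941) = √(2*3/(-24) - 44941) = √(2*3*(-1/24) - 44941) = √(-¼ - 44941) = √(-179765/4) = I*√179765/2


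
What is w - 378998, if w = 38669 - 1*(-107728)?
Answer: -232601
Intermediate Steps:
w = 146397 (w = 38669 + 107728 = 146397)
w - 378998 = 146397 - 378998 = -232601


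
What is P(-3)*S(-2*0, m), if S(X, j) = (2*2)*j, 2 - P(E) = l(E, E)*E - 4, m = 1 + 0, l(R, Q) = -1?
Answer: 12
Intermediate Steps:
m = 1
P(E) = 6 + E (P(E) = 2 - (-E - 4) = 2 - (-4 - E) = 2 + (4 + E) = 6 + E)
S(X, j) = 4*j
P(-3)*S(-2*0, m) = (6 - 3)*(4*1) = 3*4 = 12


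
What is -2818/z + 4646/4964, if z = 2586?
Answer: -493499/3209226 ≈ -0.15377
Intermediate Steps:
-2818/z + 4646/4964 = -2818/2586 + 4646/4964 = -2818*1/2586 + 4646*(1/4964) = -1409/1293 + 2323/2482 = -493499/3209226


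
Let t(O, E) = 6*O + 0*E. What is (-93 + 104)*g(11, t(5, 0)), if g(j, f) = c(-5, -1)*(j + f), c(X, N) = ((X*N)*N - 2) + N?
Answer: -3608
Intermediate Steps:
c(X, N) = -2 + N + X*N² (c(X, N) = ((N*X)*N - 2) + N = (X*N² - 2) + N = (-2 + X*N²) + N = -2 + N + X*N²)
t(O, E) = 6*O (t(O, E) = 6*O + 0 = 6*O)
g(j, f) = -8*f - 8*j (g(j, f) = (-2 - 1 - 5*(-1)²)*(j + f) = (-2 - 1 - 5*1)*(f + j) = (-2 - 1 - 5)*(f + j) = -8*(f + j) = -8*f - 8*j)
(-93 + 104)*g(11, t(5, 0)) = (-93 + 104)*(-48*5 - 8*11) = 11*(-8*30 - 88) = 11*(-240 - 88) = 11*(-328) = -3608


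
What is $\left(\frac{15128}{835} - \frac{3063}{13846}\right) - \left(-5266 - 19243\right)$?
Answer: $\frac{283565502373}{11561410} \approx 24527.0$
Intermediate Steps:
$\left(\frac{15128}{835} - \frac{3063}{13846}\right) - \left(-5266 - 19243\right) = \left(15128 \cdot \frac{1}{835} - \frac{3063}{13846}\right) - \left(-5266 - 19243\right) = \left(\frac{15128}{835} - \frac{3063}{13846}\right) - -24509 = \frac{206904683}{11561410} + 24509 = \frac{283565502373}{11561410}$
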